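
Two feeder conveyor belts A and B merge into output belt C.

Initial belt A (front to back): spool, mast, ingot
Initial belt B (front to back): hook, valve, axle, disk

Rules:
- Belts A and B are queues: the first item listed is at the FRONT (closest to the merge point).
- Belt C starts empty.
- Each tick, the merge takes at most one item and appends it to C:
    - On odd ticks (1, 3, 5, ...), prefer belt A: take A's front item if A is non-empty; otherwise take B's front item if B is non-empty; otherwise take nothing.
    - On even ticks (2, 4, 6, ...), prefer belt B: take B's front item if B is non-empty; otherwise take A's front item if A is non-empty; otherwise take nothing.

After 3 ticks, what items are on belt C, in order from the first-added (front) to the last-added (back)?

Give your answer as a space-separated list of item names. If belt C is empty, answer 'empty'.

Answer: spool hook mast

Derivation:
Tick 1: prefer A, take spool from A; A=[mast,ingot] B=[hook,valve,axle,disk] C=[spool]
Tick 2: prefer B, take hook from B; A=[mast,ingot] B=[valve,axle,disk] C=[spool,hook]
Tick 3: prefer A, take mast from A; A=[ingot] B=[valve,axle,disk] C=[spool,hook,mast]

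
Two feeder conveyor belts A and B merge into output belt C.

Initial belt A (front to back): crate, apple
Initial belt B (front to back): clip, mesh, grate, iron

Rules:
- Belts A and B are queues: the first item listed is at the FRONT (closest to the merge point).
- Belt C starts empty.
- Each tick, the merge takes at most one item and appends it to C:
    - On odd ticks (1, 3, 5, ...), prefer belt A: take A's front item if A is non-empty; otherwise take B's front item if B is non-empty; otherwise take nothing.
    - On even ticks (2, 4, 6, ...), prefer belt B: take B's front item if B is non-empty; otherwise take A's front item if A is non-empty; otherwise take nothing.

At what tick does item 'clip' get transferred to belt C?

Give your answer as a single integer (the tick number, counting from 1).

Answer: 2

Derivation:
Tick 1: prefer A, take crate from A; A=[apple] B=[clip,mesh,grate,iron] C=[crate]
Tick 2: prefer B, take clip from B; A=[apple] B=[mesh,grate,iron] C=[crate,clip]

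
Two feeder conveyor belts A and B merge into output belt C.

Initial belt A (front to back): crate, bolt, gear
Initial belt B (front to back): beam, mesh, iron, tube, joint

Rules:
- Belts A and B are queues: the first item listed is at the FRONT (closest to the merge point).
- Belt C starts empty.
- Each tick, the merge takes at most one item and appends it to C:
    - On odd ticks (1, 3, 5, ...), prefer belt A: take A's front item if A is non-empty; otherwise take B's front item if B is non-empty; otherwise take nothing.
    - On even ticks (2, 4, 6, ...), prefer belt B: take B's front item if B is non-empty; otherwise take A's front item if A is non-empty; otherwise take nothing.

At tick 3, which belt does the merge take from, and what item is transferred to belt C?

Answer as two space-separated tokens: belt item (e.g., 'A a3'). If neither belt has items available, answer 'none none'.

Tick 1: prefer A, take crate from A; A=[bolt,gear] B=[beam,mesh,iron,tube,joint] C=[crate]
Tick 2: prefer B, take beam from B; A=[bolt,gear] B=[mesh,iron,tube,joint] C=[crate,beam]
Tick 3: prefer A, take bolt from A; A=[gear] B=[mesh,iron,tube,joint] C=[crate,beam,bolt]

Answer: A bolt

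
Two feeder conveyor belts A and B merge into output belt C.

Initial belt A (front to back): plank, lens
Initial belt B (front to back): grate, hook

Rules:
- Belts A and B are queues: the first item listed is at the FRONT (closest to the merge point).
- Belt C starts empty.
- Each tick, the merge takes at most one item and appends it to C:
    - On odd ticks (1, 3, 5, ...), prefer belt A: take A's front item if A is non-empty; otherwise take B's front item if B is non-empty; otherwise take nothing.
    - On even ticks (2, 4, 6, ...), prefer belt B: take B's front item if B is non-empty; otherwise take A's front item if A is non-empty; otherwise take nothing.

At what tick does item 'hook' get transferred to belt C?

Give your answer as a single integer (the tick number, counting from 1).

Answer: 4

Derivation:
Tick 1: prefer A, take plank from A; A=[lens] B=[grate,hook] C=[plank]
Tick 2: prefer B, take grate from B; A=[lens] B=[hook] C=[plank,grate]
Tick 3: prefer A, take lens from A; A=[-] B=[hook] C=[plank,grate,lens]
Tick 4: prefer B, take hook from B; A=[-] B=[-] C=[plank,grate,lens,hook]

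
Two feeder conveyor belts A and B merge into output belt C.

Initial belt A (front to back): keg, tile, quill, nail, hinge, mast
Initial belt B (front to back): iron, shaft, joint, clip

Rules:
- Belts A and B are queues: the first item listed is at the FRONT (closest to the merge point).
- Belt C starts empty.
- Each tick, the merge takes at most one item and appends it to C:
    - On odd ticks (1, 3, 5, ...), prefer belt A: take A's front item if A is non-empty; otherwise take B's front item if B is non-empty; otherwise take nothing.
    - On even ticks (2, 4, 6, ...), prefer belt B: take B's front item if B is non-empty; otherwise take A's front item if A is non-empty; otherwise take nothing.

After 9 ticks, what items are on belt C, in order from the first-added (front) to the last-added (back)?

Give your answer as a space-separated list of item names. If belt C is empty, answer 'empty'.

Answer: keg iron tile shaft quill joint nail clip hinge

Derivation:
Tick 1: prefer A, take keg from A; A=[tile,quill,nail,hinge,mast] B=[iron,shaft,joint,clip] C=[keg]
Tick 2: prefer B, take iron from B; A=[tile,quill,nail,hinge,mast] B=[shaft,joint,clip] C=[keg,iron]
Tick 3: prefer A, take tile from A; A=[quill,nail,hinge,mast] B=[shaft,joint,clip] C=[keg,iron,tile]
Tick 4: prefer B, take shaft from B; A=[quill,nail,hinge,mast] B=[joint,clip] C=[keg,iron,tile,shaft]
Tick 5: prefer A, take quill from A; A=[nail,hinge,mast] B=[joint,clip] C=[keg,iron,tile,shaft,quill]
Tick 6: prefer B, take joint from B; A=[nail,hinge,mast] B=[clip] C=[keg,iron,tile,shaft,quill,joint]
Tick 7: prefer A, take nail from A; A=[hinge,mast] B=[clip] C=[keg,iron,tile,shaft,quill,joint,nail]
Tick 8: prefer B, take clip from B; A=[hinge,mast] B=[-] C=[keg,iron,tile,shaft,quill,joint,nail,clip]
Tick 9: prefer A, take hinge from A; A=[mast] B=[-] C=[keg,iron,tile,shaft,quill,joint,nail,clip,hinge]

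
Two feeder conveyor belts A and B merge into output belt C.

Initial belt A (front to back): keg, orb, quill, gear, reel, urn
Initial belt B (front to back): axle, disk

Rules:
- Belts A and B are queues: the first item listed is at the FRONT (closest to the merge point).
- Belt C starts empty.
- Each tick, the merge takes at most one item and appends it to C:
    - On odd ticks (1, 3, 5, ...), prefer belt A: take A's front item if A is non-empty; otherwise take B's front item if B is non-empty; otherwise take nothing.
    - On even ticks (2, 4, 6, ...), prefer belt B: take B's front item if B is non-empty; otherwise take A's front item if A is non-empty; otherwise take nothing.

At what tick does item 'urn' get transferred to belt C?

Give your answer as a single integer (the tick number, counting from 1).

Answer: 8

Derivation:
Tick 1: prefer A, take keg from A; A=[orb,quill,gear,reel,urn] B=[axle,disk] C=[keg]
Tick 2: prefer B, take axle from B; A=[orb,quill,gear,reel,urn] B=[disk] C=[keg,axle]
Tick 3: prefer A, take orb from A; A=[quill,gear,reel,urn] B=[disk] C=[keg,axle,orb]
Tick 4: prefer B, take disk from B; A=[quill,gear,reel,urn] B=[-] C=[keg,axle,orb,disk]
Tick 5: prefer A, take quill from A; A=[gear,reel,urn] B=[-] C=[keg,axle,orb,disk,quill]
Tick 6: prefer B, take gear from A; A=[reel,urn] B=[-] C=[keg,axle,orb,disk,quill,gear]
Tick 7: prefer A, take reel from A; A=[urn] B=[-] C=[keg,axle,orb,disk,quill,gear,reel]
Tick 8: prefer B, take urn from A; A=[-] B=[-] C=[keg,axle,orb,disk,quill,gear,reel,urn]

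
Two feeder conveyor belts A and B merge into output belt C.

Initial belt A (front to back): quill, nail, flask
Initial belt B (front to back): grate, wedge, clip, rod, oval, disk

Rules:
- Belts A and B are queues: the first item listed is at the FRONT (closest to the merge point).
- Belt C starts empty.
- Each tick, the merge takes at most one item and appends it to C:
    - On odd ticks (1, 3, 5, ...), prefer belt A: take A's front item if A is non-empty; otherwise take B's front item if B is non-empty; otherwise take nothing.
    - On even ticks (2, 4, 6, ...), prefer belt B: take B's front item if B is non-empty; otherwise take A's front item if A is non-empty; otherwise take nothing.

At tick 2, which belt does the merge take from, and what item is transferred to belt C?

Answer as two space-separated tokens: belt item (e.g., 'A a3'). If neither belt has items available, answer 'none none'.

Tick 1: prefer A, take quill from A; A=[nail,flask] B=[grate,wedge,clip,rod,oval,disk] C=[quill]
Tick 2: prefer B, take grate from B; A=[nail,flask] B=[wedge,clip,rod,oval,disk] C=[quill,grate]

Answer: B grate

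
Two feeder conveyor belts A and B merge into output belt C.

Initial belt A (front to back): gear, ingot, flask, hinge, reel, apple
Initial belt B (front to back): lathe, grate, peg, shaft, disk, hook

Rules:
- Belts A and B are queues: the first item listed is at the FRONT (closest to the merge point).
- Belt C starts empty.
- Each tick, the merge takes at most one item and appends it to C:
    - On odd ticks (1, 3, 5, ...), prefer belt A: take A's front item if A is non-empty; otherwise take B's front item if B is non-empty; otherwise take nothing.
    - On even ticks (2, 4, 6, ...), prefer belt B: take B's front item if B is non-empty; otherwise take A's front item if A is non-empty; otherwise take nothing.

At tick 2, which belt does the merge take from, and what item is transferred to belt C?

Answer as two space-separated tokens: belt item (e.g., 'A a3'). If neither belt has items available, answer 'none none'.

Tick 1: prefer A, take gear from A; A=[ingot,flask,hinge,reel,apple] B=[lathe,grate,peg,shaft,disk,hook] C=[gear]
Tick 2: prefer B, take lathe from B; A=[ingot,flask,hinge,reel,apple] B=[grate,peg,shaft,disk,hook] C=[gear,lathe]

Answer: B lathe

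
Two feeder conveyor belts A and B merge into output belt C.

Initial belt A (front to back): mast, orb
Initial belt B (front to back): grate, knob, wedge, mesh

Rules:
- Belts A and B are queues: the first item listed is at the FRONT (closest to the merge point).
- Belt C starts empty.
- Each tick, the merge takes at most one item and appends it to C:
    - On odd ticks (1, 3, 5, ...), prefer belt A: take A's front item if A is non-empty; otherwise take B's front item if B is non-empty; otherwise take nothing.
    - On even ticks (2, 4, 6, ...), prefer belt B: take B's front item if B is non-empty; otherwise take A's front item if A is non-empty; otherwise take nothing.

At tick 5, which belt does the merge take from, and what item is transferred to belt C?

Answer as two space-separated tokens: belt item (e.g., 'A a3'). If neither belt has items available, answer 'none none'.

Tick 1: prefer A, take mast from A; A=[orb] B=[grate,knob,wedge,mesh] C=[mast]
Tick 2: prefer B, take grate from B; A=[orb] B=[knob,wedge,mesh] C=[mast,grate]
Tick 3: prefer A, take orb from A; A=[-] B=[knob,wedge,mesh] C=[mast,grate,orb]
Tick 4: prefer B, take knob from B; A=[-] B=[wedge,mesh] C=[mast,grate,orb,knob]
Tick 5: prefer A, take wedge from B; A=[-] B=[mesh] C=[mast,grate,orb,knob,wedge]

Answer: B wedge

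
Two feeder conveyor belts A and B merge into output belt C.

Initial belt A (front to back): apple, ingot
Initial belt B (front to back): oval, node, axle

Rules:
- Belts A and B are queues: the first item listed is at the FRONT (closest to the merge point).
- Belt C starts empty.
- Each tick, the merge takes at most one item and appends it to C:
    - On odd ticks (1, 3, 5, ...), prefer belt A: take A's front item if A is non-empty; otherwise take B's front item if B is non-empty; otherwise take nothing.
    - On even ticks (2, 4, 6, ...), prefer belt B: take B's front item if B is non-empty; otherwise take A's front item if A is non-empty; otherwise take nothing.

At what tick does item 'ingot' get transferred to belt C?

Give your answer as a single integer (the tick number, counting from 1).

Tick 1: prefer A, take apple from A; A=[ingot] B=[oval,node,axle] C=[apple]
Tick 2: prefer B, take oval from B; A=[ingot] B=[node,axle] C=[apple,oval]
Tick 3: prefer A, take ingot from A; A=[-] B=[node,axle] C=[apple,oval,ingot]

Answer: 3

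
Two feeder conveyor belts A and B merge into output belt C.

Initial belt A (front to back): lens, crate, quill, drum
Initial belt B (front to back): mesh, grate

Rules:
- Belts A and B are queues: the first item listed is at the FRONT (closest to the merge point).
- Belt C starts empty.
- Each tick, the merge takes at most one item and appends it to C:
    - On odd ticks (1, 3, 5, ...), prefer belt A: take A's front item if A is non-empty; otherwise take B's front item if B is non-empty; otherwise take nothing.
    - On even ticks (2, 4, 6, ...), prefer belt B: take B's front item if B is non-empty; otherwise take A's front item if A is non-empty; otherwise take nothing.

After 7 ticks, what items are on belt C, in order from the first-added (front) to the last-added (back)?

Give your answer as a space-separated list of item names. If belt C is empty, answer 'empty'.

Tick 1: prefer A, take lens from A; A=[crate,quill,drum] B=[mesh,grate] C=[lens]
Tick 2: prefer B, take mesh from B; A=[crate,quill,drum] B=[grate] C=[lens,mesh]
Tick 3: prefer A, take crate from A; A=[quill,drum] B=[grate] C=[lens,mesh,crate]
Tick 4: prefer B, take grate from B; A=[quill,drum] B=[-] C=[lens,mesh,crate,grate]
Tick 5: prefer A, take quill from A; A=[drum] B=[-] C=[lens,mesh,crate,grate,quill]
Tick 6: prefer B, take drum from A; A=[-] B=[-] C=[lens,mesh,crate,grate,quill,drum]
Tick 7: prefer A, both empty, nothing taken; A=[-] B=[-] C=[lens,mesh,crate,grate,quill,drum]

Answer: lens mesh crate grate quill drum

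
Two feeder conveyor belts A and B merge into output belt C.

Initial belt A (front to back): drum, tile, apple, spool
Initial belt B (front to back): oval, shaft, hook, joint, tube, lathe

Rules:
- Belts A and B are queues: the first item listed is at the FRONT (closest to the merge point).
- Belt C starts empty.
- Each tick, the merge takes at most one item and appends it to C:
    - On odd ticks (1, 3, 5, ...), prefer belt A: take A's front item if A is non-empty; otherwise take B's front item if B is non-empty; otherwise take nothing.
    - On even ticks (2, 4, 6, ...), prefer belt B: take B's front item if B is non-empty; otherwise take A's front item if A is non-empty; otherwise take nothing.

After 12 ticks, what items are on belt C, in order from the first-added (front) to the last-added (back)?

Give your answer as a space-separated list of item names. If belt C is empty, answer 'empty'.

Tick 1: prefer A, take drum from A; A=[tile,apple,spool] B=[oval,shaft,hook,joint,tube,lathe] C=[drum]
Tick 2: prefer B, take oval from B; A=[tile,apple,spool] B=[shaft,hook,joint,tube,lathe] C=[drum,oval]
Tick 3: prefer A, take tile from A; A=[apple,spool] B=[shaft,hook,joint,tube,lathe] C=[drum,oval,tile]
Tick 4: prefer B, take shaft from B; A=[apple,spool] B=[hook,joint,tube,lathe] C=[drum,oval,tile,shaft]
Tick 5: prefer A, take apple from A; A=[spool] B=[hook,joint,tube,lathe] C=[drum,oval,tile,shaft,apple]
Tick 6: prefer B, take hook from B; A=[spool] B=[joint,tube,lathe] C=[drum,oval,tile,shaft,apple,hook]
Tick 7: prefer A, take spool from A; A=[-] B=[joint,tube,lathe] C=[drum,oval,tile,shaft,apple,hook,spool]
Tick 8: prefer B, take joint from B; A=[-] B=[tube,lathe] C=[drum,oval,tile,shaft,apple,hook,spool,joint]
Tick 9: prefer A, take tube from B; A=[-] B=[lathe] C=[drum,oval,tile,shaft,apple,hook,spool,joint,tube]
Tick 10: prefer B, take lathe from B; A=[-] B=[-] C=[drum,oval,tile,shaft,apple,hook,spool,joint,tube,lathe]
Tick 11: prefer A, both empty, nothing taken; A=[-] B=[-] C=[drum,oval,tile,shaft,apple,hook,spool,joint,tube,lathe]
Tick 12: prefer B, both empty, nothing taken; A=[-] B=[-] C=[drum,oval,tile,shaft,apple,hook,spool,joint,tube,lathe]

Answer: drum oval tile shaft apple hook spool joint tube lathe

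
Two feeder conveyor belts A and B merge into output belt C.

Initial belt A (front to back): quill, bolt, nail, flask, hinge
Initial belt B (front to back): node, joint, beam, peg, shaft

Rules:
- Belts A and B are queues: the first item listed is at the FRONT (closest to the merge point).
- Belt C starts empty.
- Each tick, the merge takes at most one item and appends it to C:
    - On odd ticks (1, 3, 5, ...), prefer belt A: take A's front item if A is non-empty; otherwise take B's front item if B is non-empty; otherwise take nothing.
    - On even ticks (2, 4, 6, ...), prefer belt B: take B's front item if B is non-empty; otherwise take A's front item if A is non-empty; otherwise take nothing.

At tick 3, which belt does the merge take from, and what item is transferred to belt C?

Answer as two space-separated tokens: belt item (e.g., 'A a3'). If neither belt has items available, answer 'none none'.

Answer: A bolt

Derivation:
Tick 1: prefer A, take quill from A; A=[bolt,nail,flask,hinge] B=[node,joint,beam,peg,shaft] C=[quill]
Tick 2: prefer B, take node from B; A=[bolt,nail,flask,hinge] B=[joint,beam,peg,shaft] C=[quill,node]
Tick 3: prefer A, take bolt from A; A=[nail,flask,hinge] B=[joint,beam,peg,shaft] C=[quill,node,bolt]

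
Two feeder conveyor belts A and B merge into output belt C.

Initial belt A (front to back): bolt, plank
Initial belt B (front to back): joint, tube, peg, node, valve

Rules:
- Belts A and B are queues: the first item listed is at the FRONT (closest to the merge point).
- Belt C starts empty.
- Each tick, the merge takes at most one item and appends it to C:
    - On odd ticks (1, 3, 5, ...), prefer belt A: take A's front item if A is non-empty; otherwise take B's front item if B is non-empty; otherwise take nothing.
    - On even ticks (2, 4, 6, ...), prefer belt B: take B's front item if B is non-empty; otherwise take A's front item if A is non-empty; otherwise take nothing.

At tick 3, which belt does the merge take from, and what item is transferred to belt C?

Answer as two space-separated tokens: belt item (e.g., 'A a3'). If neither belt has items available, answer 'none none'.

Answer: A plank

Derivation:
Tick 1: prefer A, take bolt from A; A=[plank] B=[joint,tube,peg,node,valve] C=[bolt]
Tick 2: prefer B, take joint from B; A=[plank] B=[tube,peg,node,valve] C=[bolt,joint]
Tick 3: prefer A, take plank from A; A=[-] B=[tube,peg,node,valve] C=[bolt,joint,plank]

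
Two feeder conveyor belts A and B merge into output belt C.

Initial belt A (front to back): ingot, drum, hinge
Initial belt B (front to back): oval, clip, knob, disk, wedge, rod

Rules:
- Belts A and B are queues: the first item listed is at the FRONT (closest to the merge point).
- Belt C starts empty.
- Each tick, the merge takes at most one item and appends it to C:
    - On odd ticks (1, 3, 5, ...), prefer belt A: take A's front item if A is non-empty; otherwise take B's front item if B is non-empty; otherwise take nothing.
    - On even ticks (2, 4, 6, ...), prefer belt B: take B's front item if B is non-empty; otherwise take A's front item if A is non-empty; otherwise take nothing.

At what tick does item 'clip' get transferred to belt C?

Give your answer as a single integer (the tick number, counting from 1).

Tick 1: prefer A, take ingot from A; A=[drum,hinge] B=[oval,clip,knob,disk,wedge,rod] C=[ingot]
Tick 2: prefer B, take oval from B; A=[drum,hinge] B=[clip,knob,disk,wedge,rod] C=[ingot,oval]
Tick 3: prefer A, take drum from A; A=[hinge] B=[clip,knob,disk,wedge,rod] C=[ingot,oval,drum]
Tick 4: prefer B, take clip from B; A=[hinge] B=[knob,disk,wedge,rod] C=[ingot,oval,drum,clip]

Answer: 4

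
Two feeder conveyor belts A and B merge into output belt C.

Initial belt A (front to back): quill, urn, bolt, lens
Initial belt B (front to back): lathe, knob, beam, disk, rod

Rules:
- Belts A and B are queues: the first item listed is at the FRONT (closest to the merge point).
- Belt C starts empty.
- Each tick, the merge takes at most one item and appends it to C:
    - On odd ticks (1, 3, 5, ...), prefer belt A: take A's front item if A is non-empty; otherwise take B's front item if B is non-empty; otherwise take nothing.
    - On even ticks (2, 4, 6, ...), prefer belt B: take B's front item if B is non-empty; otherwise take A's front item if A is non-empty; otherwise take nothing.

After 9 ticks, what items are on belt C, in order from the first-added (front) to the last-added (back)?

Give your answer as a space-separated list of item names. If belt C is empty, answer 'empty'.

Answer: quill lathe urn knob bolt beam lens disk rod

Derivation:
Tick 1: prefer A, take quill from A; A=[urn,bolt,lens] B=[lathe,knob,beam,disk,rod] C=[quill]
Tick 2: prefer B, take lathe from B; A=[urn,bolt,lens] B=[knob,beam,disk,rod] C=[quill,lathe]
Tick 3: prefer A, take urn from A; A=[bolt,lens] B=[knob,beam,disk,rod] C=[quill,lathe,urn]
Tick 4: prefer B, take knob from B; A=[bolt,lens] B=[beam,disk,rod] C=[quill,lathe,urn,knob]
Tick 5: prefer A, take bolt from A; A=[lens] B=[beam,disk,rod] C=[quill,lathe,urn,knob,bolt]
Tick 6: prefer B, take beam from B; A=[lens] B=[disk,rod] C=[quill,lathe,urn,knob,bolt,beam]
Tick 7: prefer A, take lens from A; A=[-] B=[disk,rod] C=[quill,lathe,urn,knob,bolt,beam,lens]
Tick 8: prefer B, take disk from B; A=[-] B=[rod] C=[quill,lathe,urn,knob,bolt,beam,lens,disk]
Tick 9: prefer A, take rod from B; A=[-] B=[-] C=[quill,lathe,urn,knob,bolt,beam,lens,disk,rod]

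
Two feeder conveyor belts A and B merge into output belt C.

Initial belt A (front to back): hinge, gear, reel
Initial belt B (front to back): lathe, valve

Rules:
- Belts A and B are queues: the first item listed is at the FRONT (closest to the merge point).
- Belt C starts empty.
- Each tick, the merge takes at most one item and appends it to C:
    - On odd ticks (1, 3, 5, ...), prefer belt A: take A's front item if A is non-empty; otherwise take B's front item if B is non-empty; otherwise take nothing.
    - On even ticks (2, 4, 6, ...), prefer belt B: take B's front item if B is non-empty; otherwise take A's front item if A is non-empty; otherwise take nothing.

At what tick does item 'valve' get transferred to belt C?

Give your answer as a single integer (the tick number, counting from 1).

Tick 1: prefer A, take hinge from A; A=[gear,reel] B=[lathe,valve] C=[hinge]
Tick 2: prefer B, take lathe from B; A=[gear,reel] B=[valve] C=[hinge,lathe]
Tick 3: prefer A, take gear from A; A=[reel] B=[valve] C=[hinge,lathe,gear]
Tick 4: prefer B, take valve from B; A=[reel] B=[-] C=[hinge,lathe,gear,valve]

Answer: 4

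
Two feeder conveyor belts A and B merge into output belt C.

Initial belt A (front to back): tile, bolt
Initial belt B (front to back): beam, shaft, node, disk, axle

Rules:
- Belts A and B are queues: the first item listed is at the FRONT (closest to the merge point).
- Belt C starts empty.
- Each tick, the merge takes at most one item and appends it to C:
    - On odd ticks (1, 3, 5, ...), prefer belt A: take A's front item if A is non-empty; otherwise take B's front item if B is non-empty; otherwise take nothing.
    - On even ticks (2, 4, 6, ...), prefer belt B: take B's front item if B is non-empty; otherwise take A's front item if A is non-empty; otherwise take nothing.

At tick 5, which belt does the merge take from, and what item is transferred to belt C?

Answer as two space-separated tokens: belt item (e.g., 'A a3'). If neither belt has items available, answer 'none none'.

Answer: B node

Derivation:
Tick 1: prefer A, take tile from A; A=[bolt] B=[beam,shaft,node,disk,axle] C=[tile]
Tick 2: prefer B, take beam from B; A=[bolt] B=[shaft,node,disk,axle] C=[tile,beam]
Tick 3: prefer A, take bolt from A; A=[-] B=[shaft,node,disk,axle] C=[tile,beam,bolt]
Tick 4: prefer B, take shaft from B; A=[-] B=[node,disk,axle] C=[tile,beam,bolt,shaft]
Tick 5: prefer A, take node from B; A=[-] B=[disk,axle] C=[tile,beam,bolt,shaft,node]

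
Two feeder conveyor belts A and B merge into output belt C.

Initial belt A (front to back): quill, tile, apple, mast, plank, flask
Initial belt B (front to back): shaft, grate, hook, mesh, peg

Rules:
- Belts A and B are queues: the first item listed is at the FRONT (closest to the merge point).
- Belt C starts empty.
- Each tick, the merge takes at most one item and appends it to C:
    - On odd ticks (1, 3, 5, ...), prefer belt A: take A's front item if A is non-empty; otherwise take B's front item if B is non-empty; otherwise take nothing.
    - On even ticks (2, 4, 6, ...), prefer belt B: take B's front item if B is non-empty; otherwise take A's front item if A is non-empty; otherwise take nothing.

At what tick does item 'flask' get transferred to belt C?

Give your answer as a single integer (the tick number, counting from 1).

Tick 1: prefer A, take quill from A; A=[tile,apple,mast,plank,flask] B=[shaft,grate,hook,mesh,peg] C=[quill]
Tick 2: prefer B, take shaft from B; A=[tile,apple,mast,plank,flask] B=[grate,hook,mesh,peg] C=[quill,shaft]
Tick 3: prefer A, take tile from A; A=[apple,mast,plank,flask] B=[grate,hook,mesh,peg] C=[quill,shaft,tile]
Tick 4: prefer B, take grate from B; A=[apple,mast,plank,flask] B=[hook,mesh,peg] C=[quill,shaft,tile,grate]
Tick 5: prefer A, take apple from A; A=[mast,plank,flask] B=[hook,mesh,peg] C=[quill,shaft,tile,grate,apple]
Tick 6: prefer B, take hook from B; A=[mast,plank,flask] B=[mesh,peg] C=[quill,shaft,tile,grate,apple,hook]
Tick 7: prefer A, take mast from A; A=[plank,flask] B=[mesh,peg] C=[quill,shaft,tile,grate,apple,hook,mast]
Tick 8: prefer B, take mesh from B; A=[plank,flask] B=[peg] C=[quill,shaft,tile,grate,apple,hook,mast,mesh]
Tick 9: prefer A, take plank from A; A=[flask] B=[peg] C=[quill,shaft,tile,grate,apple,hook,mast,mesh,plank]
Tick 10: prefer B, take peg from B; A=[flask] B=[-] C=[quill,shaft,tile,grate,apple,hook,mast,mesh,plank,peg]
Tick 11: prefer A, take flask from A; A=[-] B=[-] C=[quill,shaft,tile,grate,apple,hook,mast,mesh,plank,peg,flask]

Answer: 11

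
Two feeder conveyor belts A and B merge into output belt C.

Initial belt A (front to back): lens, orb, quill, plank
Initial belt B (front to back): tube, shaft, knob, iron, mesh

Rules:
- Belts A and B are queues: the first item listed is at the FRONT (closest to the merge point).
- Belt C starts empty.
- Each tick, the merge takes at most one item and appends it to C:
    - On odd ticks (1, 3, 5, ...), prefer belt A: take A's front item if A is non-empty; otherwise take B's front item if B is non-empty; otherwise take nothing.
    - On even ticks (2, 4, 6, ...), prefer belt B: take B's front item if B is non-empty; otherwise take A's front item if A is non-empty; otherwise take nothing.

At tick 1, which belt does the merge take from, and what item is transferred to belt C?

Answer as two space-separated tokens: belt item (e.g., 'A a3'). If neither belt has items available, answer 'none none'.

Tick 1: prefer A, take lens from A; A=[orb,quill,plank] B=[tube,shaft,knob,iron,mesh] C=[lens]

Answer: A lens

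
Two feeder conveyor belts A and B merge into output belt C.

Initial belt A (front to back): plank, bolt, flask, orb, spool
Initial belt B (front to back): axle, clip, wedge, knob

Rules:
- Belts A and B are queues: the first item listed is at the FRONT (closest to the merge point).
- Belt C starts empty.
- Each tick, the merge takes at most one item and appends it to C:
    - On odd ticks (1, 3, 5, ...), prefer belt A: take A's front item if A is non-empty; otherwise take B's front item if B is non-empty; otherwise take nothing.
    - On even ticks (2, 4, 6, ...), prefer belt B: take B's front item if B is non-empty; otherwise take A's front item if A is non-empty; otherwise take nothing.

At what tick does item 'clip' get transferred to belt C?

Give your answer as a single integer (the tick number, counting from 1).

Tick 1: prefer A, take plank from A; A=[bolt,flask,orb,spool] B=[axle,clip,wedge,knob] C=[plank]
Tick 2: prefer B, take axle from B; A=[bolt,flask,orb,spool] B=[clip,wedge,knob] C=[plank,axle]
Tick 3: prefer A, take bolt from A; A=[flask,orb,spool] B=[clip,wedge,knob] C=[plank,axle,bolt]
Tick 4: prefer B, take clip from B; A=[flask,orb,spool] B=[wedge,knob] C=[plank,axle,bolt,clip]

Answer: 4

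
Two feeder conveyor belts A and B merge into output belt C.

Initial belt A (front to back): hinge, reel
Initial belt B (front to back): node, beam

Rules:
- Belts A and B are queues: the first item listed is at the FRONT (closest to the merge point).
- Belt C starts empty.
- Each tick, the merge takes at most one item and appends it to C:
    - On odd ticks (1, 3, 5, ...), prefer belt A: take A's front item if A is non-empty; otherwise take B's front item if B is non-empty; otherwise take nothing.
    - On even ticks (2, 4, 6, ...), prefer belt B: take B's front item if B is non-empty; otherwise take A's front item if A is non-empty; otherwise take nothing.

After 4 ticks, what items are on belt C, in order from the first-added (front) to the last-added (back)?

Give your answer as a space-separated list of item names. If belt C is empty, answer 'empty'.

Tick 1: prefer A, take hinge from A; A=[reel] B=[node,beam] C=[hinge]
Tick 2: prefer B, take node from B; A=[reel] B=[beam] C=[hinge,node]
Tick 3: prefer A, take reel from A; A=[-] B=[beam] C=[hinge,node,reel]
Tick 4: prefer B, take beam from B; A=[-] B=[-] C=[hinge,node,reel,beam]

Answer: hinge node reel beam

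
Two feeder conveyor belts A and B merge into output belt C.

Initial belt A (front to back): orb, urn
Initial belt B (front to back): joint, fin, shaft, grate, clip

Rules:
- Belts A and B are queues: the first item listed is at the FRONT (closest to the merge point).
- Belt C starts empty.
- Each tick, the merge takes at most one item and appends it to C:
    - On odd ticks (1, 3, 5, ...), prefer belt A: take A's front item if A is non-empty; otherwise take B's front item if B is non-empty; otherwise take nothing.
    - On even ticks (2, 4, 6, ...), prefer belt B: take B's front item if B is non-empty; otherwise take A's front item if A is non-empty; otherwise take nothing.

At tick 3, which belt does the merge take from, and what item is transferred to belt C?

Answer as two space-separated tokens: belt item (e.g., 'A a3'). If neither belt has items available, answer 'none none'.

Tick 1: prefer A, take orb from A; A=[urn] B=[joint,fin,shaft,grate,clip] C=[orb]
Tick 2: prefer B, take joint from B; A=[urn] B=[fin,shaft,grate,clip] C=[orb,joint]
Tick 3: prefer A, take urn from A; A=[-] B=[fin,shaft,grate,clip] C=[orb,joint,urn]

Answer: A urn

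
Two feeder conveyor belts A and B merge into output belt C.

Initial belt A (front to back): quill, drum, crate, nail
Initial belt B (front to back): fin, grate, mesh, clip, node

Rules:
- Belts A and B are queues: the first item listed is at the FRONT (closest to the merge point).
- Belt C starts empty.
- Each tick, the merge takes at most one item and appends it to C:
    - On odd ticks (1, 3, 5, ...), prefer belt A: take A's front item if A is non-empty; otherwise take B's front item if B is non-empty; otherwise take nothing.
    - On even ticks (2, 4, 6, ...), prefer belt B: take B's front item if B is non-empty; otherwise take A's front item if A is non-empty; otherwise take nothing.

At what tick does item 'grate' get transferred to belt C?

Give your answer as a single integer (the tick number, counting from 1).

Answer: 4

Derivation:
Tick 1: prefer A, take quill from A; A=[drum,crate,nail] B=[fin,grate,mesh,clip,node] C=[quill]
Tick 2: prefer B, take fin from B; A=[drum,crate,nail] B=[grate,mesh,clip,node] C=[quill,fin]
Tick 3: prefer A, take drum from A; A=[crate,nail] B=[grate,mesh,clip,node] C=[quill,fin,drum]
Tick 4: prefer B, take grate from B; A=[crate,nail] B=[mesh,clip,node] C=[quill,fin,drum,grate]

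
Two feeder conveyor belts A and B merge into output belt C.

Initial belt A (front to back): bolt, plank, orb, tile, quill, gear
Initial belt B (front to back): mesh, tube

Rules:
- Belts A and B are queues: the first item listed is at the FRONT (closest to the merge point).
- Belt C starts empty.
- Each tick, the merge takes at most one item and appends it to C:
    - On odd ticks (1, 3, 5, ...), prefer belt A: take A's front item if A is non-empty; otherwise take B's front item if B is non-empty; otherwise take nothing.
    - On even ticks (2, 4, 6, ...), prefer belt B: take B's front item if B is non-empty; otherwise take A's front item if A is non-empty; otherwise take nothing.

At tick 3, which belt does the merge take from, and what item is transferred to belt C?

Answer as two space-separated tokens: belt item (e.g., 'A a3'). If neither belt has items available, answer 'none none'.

Tick 1: prefer A, take bolt from A; A=[plank,orb,tile,quill,gear] B=[mesh,tube] C=[bolt]
Tick 2: prefer B, take mesh from B; A=[plank,orb,tile,quill,gear] B=[tube] C=[bolt,mesh]
Tick 3: prefer A, take plank from A; A=[orb,tile,quill,gear] B=[tube] C=[bolt,mesh,plank]

Answer: A plank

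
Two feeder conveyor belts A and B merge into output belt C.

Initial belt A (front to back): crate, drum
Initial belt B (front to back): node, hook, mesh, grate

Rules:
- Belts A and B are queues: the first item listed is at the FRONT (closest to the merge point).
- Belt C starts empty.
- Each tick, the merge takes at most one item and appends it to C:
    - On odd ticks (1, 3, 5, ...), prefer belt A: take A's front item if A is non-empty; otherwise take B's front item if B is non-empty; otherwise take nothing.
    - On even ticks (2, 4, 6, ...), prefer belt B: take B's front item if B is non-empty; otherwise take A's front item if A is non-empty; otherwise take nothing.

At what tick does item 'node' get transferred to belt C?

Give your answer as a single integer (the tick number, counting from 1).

Tick 1: prefer A, take crate from A; A=[drum] B=[node,hook,mesh,grate] C=[crate]
Tick 2: prefer B, take node from B; A=[drum] B=[hook,mesh,grate] C=[crate,node]

Answer: 2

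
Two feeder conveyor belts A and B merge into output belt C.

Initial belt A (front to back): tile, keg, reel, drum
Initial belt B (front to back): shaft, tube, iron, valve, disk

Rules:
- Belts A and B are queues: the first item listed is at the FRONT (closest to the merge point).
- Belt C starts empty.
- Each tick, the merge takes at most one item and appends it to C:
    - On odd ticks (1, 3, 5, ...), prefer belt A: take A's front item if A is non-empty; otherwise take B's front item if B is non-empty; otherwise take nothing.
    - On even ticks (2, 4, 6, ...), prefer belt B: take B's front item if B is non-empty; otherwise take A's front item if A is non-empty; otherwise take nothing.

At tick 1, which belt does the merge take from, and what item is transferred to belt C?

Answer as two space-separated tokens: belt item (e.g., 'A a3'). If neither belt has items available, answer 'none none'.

Answer: A tile

Derivation:
Tick 1: prefer A, take tile from A; A=[keg,reel,drum] B=[shaft,tube,iron,valve,disk] C=[tile]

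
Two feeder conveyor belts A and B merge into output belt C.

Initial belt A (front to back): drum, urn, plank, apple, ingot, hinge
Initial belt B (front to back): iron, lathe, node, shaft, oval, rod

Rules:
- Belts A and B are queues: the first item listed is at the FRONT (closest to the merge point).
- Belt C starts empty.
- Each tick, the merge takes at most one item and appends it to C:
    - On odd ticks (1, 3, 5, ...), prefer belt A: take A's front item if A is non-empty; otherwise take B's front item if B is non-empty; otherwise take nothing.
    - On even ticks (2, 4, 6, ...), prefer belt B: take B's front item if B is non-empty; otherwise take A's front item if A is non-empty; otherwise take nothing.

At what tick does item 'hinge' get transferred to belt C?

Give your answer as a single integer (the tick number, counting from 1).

Tick 1: prefer A, take drum from A; A=[urn,plank,apple,ingot,hinge] B=[iron,lathe,node,shaft,oval,rod] C=[drum]
Tick 2: prefer B, take iron from B; A=[urn,plank,apple,ingot,hinge] B=[lathe,node,shaft,oval,rod] C=[drum,iron]
Tick 3: prefer A, take urn from A; A=[plank,apple,ingot,hinge] B=[lathe,node,shaft,oval,rod] C=[drum,iron,urn]
Tick 4: prefer B, take lathe from B; A=[plank,apple,ingot,hinge] B=[node,shaft,oval,rod] C=[drum,iron,urn,lathe]
Tick 5: prefer A, take plank from A; A=[apple,ingot,hinge] B=[node,shaft,oval,rod] C=[drum,iron,urn,lathe,plank]
Tick 6: prefer B, take node from B; A=[apple,ingot,hinge] B=[shaft,oval,rod] C=[drum,iron,urn,lathe,plank,node]
Tick 7: prefer A, take apple from A; A=[ingot,hinge] B=[shaft,oval,rod] C=[drum,iron,urn,lathe,plank,node,apple]
Tick 8: prefer B, take shaft from B; A=[ingot,hinge] B=[oval,rod] C=[drum,iron,urn,lathe,plank,node,apple,shaft]
Tick 9: prefer A, take ingot from A; A=[hinge] B=[oval,rod] C=[drum,iron,urn,lathe,plank,node,apple,shaft,ingot]
Tick 10: prefer B, take oval from B; A=[hinge] B=[rod] C=[drum,iron,urn,lathe,plank,node,apple,shaft,ingot,oval]
Tick 11: prefer A, take hinge from A; A=[-] B=[rod] C=[drum,iron,urn,lathe,plank,node,apple,shaft,ingot,oval,hinge]

Answer: 11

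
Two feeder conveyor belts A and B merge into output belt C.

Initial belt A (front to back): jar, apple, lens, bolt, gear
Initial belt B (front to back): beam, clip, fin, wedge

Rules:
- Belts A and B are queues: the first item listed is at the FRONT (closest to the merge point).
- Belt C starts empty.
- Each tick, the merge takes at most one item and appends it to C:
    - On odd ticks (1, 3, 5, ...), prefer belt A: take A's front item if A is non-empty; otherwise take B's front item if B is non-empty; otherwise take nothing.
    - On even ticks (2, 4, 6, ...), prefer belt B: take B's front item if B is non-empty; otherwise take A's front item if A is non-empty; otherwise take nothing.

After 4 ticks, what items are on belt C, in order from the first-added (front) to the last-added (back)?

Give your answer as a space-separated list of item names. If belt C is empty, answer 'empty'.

Answer: jar beam apple clip

Derivation:
Tick 1: prefer A, take jar from A; A=[apple,lens,bolt,gear] B=[beam,clip,fin,wedge] C=[jar]
Tick 2: prefer B, take beam from B; A=[apple,lens,bolt,gear] B=[clip,fin,wedge] C=[jar,beam]
Tick 3: prefer A, take apple from A; A=[lens,bolt,gear] B=[clip,fin,wedge] C=[jar,beam,apple]
Tick 4: prefer B, take clip from B; A=[lens,bolt,gear] B=[fin,wedge] C=[jar,beam,apple,clip]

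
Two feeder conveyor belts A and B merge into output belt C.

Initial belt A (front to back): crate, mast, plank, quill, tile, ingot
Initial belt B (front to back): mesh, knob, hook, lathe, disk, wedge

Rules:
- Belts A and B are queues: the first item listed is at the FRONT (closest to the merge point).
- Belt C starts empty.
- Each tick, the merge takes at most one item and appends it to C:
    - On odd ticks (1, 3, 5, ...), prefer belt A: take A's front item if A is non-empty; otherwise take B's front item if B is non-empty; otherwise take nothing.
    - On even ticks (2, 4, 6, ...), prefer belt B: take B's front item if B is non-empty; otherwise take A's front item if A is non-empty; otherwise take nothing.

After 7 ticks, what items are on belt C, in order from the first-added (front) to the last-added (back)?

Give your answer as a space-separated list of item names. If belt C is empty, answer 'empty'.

Answer: crate mesh mast knob plank hook quill

Derivation:
Tick 1: prefer A, take crate from A; A=[mast,plank,quill,tile,ingot] B=[mesh,knob,hook,lathe,disk,wedge] C=[crate]
Tick 2: prefer B, take mesh from B; A=[mast,plank,quill,tile,ingot] B=[knob,hook,lathe,disk,wedge] C=[crate,mesh]
Tick 3: prefer A, take mast from A; A=[plank,quill,tile,ingot] B=[knob,hook,lathe,disk,wedge] C=[crate,mesh,mast]
Tick 4: prefer B, take knob from B; A=[plank,quill,tile,ingot] B=[hook,lathe,disk,wedge] C=[crate,mesh,mast,knob]
Tick 5: prefer A, take plank from A; A=[quill,tile,ingot] B=[hook,lathe,disk,wedge] C=[crate,mesh,mast,knob,plank]
Tick 6: prefer B, take hook from B; A=[quill,tile,ingot] B=[lathe,disk,wedge] C=[crate,mesh,mast,knob,plank,hook]
Tick 7: prefer A, take quill from A; A=[tile,ingot] B=[lathe,disk,wedge] C=[crate,mesh,mast,knob,plank,hook,quill]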